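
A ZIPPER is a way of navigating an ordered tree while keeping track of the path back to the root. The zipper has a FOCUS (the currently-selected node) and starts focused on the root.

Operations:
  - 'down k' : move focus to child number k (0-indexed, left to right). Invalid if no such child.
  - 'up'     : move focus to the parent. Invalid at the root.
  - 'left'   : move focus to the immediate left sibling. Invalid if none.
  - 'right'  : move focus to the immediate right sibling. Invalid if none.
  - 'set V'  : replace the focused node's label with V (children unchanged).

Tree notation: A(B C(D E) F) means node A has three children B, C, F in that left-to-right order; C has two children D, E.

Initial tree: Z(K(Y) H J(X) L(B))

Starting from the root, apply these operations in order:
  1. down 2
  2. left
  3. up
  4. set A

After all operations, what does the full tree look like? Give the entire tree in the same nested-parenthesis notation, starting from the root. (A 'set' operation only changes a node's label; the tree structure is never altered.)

Step 1 (down 2): focus=J path=2 depth=1 children=['X'] left=['K', 'H'] right=['L'] parent=Z
Step 2 (left): focus=H path=1 depth=1 children=[] left=['K'] right=['J', 'L'] parent=Z
Step 3 (up): focus=Z path=root depth=0 children=['K', 'H', 'J', 'L'] (at root)
Step 4 (set A): focus=A path=root depth=0 children=['K', 'H', 'J', 'L'] (at root)

Answer: A(K(Y) H J(X) L(B))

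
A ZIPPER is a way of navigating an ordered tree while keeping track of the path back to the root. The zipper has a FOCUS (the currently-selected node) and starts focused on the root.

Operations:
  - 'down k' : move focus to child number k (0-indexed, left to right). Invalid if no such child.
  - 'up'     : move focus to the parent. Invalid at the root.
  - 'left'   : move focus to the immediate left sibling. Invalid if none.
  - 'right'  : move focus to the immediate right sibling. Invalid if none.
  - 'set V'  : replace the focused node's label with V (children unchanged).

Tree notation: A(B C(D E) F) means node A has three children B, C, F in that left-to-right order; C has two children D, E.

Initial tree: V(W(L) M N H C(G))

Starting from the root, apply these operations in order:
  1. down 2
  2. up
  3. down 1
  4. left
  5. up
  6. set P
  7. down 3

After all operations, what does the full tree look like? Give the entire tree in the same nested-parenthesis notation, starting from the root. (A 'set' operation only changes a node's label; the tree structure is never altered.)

Step 1 (down 2): focus=N path=2 depth=1 children=[] left=['W', 'M'] right=['H', 'C'] parent=V
Step 2 (up): focus=V path=root depth=0 children=['W', 'M', 'N', 'H', 'C'] (at root)
Step 3 (down 1): focus=M path=1 depth=1 children=[] left=['W'] right=['N', 'H', 'C'] parent=V
Step 4 (left): focus=W path=0 depth=1 children=['L'] left=[] right=['M', 'N', 'H', 'C'] parent=V
Step 5 (up): focus=V path=root depth=0 children=['W', 'M', 'N', 'H', 'C'] (at root)
Step 6 (set P): focus=P path=root depth=0 children=['W', 'M', 'N', 'H', 'C'] (at root)
Step 7 (down 3): focus=H path=3 depth=1 children=[] left=['W', 'M', 'N'] right=['C'] parent=P

Answer: P(W(L) M N H C(G))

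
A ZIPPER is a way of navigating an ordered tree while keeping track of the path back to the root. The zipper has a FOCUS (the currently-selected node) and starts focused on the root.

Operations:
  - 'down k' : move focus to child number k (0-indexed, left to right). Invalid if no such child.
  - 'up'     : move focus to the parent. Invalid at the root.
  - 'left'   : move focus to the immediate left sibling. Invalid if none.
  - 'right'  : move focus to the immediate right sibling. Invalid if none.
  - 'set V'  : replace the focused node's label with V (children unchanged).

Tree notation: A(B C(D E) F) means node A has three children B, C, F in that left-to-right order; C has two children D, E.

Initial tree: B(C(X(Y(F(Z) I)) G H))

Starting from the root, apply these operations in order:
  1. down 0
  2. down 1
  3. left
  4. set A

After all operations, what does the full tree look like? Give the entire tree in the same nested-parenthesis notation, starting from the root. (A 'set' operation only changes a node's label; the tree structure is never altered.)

Step 1 (down 0): focus=C path=0 depth=1 children=['X', 'G', 'H'] left=[] right=[] parent=B
Step 2 (down 1): focus=G path=0/1 depth=2 children=[] left=['X'] right=['H'] parent=C
Step 3 (left): focus=X path=0/0 depth=2 children=['Y'] left=[] right=['G', 'H'] parent=C
Step 4 (set A): focus=A path=0/0 depth=2 children=['Y'] left=[] right=['G', 'H'] parent=C

Answer: B(C(A(Y(F(Z) I)) G H))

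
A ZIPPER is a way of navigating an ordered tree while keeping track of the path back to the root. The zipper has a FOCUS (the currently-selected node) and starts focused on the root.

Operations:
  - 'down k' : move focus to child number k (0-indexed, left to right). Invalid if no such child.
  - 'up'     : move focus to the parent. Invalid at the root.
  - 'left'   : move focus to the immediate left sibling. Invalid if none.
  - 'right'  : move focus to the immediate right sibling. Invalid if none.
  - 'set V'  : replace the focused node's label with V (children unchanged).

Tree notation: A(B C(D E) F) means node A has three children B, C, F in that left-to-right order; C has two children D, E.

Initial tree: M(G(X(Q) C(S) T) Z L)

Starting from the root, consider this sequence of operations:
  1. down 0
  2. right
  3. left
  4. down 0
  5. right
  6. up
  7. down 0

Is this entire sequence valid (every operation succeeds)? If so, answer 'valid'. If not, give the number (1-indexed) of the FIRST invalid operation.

Step 1 (down 0): focus=G path=0 depth=1 children=['X', 'C', 'T'] left=[] right=['Z', 'L'] parent=M
Step 2 (right): focus=Z path=1 depth=1 children=[] left=['G'] right=['L'] parent=M
Step 3 (left): focus=G path=0 depth=1 children=['X', 'C', 'T'] left=[] right=['Z', 'L'] parent=M
Step 4 (down 0): focus=X path=0/0 depth=2 children=['Q'] left=[] right=['C', 'T'] parent=G
Step 5 (right): focus=C path=0/1 depth=2 children=['S'] left=['X'] right=['T'] parent=G
Step 6 (up): focus=G path=0 depth=1 children=['X', 'C', 'T'] left=[] right=['Z', 'L'] parent=M
Step 7 (down 0): focus=X path=0/0 depth=2 children=['Q'] left=[] right=['C', 'T'] parent=G

Answer: valid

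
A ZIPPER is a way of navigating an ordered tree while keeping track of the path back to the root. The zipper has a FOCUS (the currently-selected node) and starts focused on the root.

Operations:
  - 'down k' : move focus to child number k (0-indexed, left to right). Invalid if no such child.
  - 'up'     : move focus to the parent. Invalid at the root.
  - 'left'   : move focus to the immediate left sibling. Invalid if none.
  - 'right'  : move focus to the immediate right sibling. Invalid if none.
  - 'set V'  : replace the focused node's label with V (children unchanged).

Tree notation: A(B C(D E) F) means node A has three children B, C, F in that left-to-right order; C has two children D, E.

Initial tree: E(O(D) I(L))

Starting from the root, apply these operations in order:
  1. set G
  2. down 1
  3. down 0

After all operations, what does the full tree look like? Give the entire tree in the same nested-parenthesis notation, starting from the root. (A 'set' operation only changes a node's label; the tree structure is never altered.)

Step 1 (set G): focus=G path=root depth=0 children=['O', 'I'] (at root)
Step 2 (down 1): focus=I path=1 depth=1 children=['L'] left=['O'] right=[] parent=G
Step 3 (down 0): focus=L path=1/0 depth=2 children=[] left=[] right=[] parent=I

Answer: G(O(D) I(L))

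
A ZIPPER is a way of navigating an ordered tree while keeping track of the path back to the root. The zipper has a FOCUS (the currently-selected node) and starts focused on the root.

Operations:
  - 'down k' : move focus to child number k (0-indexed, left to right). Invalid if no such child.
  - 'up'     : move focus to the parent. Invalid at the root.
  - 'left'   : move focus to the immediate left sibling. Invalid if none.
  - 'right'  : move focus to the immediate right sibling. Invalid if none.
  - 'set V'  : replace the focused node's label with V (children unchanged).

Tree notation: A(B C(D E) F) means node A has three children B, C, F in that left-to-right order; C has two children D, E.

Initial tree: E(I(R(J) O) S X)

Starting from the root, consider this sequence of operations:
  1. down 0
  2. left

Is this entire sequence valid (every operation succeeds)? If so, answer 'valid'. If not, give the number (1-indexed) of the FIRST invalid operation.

Answer: 2

Derivation:
Step 1 (down 0): focus=I path=0 depth=1 children=['R', 'O'] left=[] right=['S', 'X'] parent=E
Step 2 (left): INVALID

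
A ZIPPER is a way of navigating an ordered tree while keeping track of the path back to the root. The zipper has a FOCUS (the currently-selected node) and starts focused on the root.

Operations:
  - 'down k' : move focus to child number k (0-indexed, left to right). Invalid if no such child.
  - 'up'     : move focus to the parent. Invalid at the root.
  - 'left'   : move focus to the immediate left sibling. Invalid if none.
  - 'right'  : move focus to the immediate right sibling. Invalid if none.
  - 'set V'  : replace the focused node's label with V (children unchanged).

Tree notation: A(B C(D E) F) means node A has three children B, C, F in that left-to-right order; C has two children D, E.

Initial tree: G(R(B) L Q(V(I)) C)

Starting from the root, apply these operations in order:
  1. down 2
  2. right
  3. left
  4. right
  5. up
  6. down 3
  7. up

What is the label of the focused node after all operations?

Step 1 (down 2): focus=Q path=2 depth=1 children=['V'] left=['R', 'L'] right=['C'] parent=G
Step 2 (right): focus=C path=3 depth=1 children=[] left=['R', 'L', 'Q'] right=[] parent=G
Step 3 (left): focus=Q path=2 depth=1 children=['V'] left=['R', 'L'] right=['C'] parent=G
Step 4 (right): focus=C path=3 depth=1 children=[] left=['R', 'L', 'Q'] right=[] parent=G
Step 5 (up): focus=G path=root depth=0 children=['R', 'L', 'Q', 'C'] (at root)
Step 6 (down 3): focus=C path=3 depth=1 children=[] left=['R', 'L', 'Q'] right=[] parent=G
Step 7 (up): focus=G path=root depth=0 children=['R', 'L', 'Q', 'C'] (at root)

Answer: G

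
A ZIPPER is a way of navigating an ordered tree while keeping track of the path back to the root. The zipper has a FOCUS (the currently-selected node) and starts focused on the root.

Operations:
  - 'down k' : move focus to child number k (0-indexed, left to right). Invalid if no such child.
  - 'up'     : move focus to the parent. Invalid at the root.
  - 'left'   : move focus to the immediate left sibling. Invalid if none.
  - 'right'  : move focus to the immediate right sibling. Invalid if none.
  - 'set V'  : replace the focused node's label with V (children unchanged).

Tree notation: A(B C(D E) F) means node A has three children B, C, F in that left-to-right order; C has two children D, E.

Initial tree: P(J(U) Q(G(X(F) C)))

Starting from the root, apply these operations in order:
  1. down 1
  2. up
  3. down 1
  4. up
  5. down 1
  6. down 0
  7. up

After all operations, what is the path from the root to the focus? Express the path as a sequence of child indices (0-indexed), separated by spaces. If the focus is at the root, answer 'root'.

Step 1 (down 1): focus=Q path=1 depth=1 children=['G'] left=['J'] right=[] parent=P
Step 2 (up): focus=P path=root depth=0 children=['J', 'Q'] (at root)
Step 3 (down 1): focus=Q path=1 depth=1 children=['G'] left=['J'] right=[] parent=P
Step 4 (up): focus=P path=root depth=0 children=['J', 'Q'] (at root)
Step 5 (down 1): focus=Q path=1 depth=1 children=['G'] left=['J'] right=[] parent=P
Step 6 (down 0): focus=G path=1/0 depth=2 children=['X', 'C'] left=[] right=[] parent=Q
Step 7 (up): focus=Q path=1 depth=1 children=['G'] left=['J'] right=[] parent=P

Answer: 1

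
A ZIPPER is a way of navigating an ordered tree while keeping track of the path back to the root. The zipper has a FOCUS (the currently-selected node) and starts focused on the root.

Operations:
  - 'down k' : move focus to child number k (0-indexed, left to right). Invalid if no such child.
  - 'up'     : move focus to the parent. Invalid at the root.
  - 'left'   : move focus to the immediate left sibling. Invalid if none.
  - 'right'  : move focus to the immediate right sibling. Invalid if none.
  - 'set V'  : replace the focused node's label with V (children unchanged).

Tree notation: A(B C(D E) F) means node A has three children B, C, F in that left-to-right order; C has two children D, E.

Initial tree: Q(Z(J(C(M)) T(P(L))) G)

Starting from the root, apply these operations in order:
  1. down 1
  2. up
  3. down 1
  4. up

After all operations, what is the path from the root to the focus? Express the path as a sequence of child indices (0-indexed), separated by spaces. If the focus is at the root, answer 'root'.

Answer: root

Derivation:
Step 1 (down 1): focus=G path=1 depth=1 children=[] left=['Z'] right=[] parent=Q
Step 2 (up): focus=Q path=root depth=0 children=['Z', 'G'] (at root)
Step 3 (down 1): focus=G path=1 depth=1 children=[] left=['Z'] right=[] parent=Q
Step 4 (up): focus=Q path=root depth=0 children=['Z', 'G'] (at root)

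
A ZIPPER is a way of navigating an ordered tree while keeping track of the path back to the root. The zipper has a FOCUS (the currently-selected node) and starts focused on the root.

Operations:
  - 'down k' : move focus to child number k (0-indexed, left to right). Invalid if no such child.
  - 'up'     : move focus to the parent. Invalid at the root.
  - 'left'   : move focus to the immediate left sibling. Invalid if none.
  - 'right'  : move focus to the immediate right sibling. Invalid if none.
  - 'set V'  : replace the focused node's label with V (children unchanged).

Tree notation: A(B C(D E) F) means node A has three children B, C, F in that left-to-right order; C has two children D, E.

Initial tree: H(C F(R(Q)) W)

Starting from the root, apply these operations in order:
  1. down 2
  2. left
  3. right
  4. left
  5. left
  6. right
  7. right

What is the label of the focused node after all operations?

Step 1 (down 2): focus=W path=2 depth=1 children=[] left=['C', 'F'] right=[] parent=H
Step 2 (left): focus=F path=1 depth=1 children=['R'] left=['C'] right=['W'] parent=H
Step 3 (right): focus=W path=2 depth=1 children=[] left=['C', 'F'] right=[] parent=H
Step 4 (left): focus=F path=1 depth=1 children=['R'] left=['C'] right=['W'] parent=H
Step 5 (left): focus=C path=0 depth=1 children=[] left=[] right=['F', 'W'] parent=H
Step 6 (right): focus=F path=1 depth=1 children=['R'] left=['C'] right=['W'] parent=H
Step 7 (right): focus=W path=2 depth=1 children=[] left=['C', 'F'] right=[] parent=H

Answer: W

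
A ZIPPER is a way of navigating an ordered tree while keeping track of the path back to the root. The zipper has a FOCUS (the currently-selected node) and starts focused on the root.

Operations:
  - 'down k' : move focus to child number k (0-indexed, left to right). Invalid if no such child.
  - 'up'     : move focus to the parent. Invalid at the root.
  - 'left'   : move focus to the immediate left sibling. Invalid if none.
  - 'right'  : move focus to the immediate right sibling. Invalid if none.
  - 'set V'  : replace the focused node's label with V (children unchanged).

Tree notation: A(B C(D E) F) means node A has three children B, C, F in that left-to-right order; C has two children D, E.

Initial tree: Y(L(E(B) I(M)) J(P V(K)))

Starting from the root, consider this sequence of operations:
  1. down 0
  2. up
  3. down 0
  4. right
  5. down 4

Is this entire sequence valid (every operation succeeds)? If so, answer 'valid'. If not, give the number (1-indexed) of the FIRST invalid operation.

Answer: 5

Derivation:
Step 1 (down 0): focus=L path=0 depth=1 children=['E', 'I'] left=[] right=['J'] parent=Y
Step 2 (up): focus=Y path=root depth=0 children=['L', 'J'] (at root)
Step 3 (down 0): focus=L path=0 depth=1 children=['E', 'I'] left=[] right=['J'] parent=Y
Step 4 (right): focus=J path=1 depth=1 children=['P', 'V'] left=['L'] right=[] parent=Y
Step 5 (down 4): INVALID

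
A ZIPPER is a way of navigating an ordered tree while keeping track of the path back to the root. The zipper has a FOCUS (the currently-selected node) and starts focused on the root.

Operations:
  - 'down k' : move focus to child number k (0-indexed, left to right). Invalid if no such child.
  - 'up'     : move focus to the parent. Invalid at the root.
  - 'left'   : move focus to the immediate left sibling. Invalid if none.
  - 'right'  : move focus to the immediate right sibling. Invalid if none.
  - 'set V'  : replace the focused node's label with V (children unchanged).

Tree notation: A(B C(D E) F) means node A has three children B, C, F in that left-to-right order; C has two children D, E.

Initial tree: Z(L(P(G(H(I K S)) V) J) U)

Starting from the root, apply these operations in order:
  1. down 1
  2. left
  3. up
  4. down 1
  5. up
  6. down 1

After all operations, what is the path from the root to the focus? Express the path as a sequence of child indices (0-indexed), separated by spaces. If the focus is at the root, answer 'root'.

Answer: 1

Derivation:
Step 1 (down 1): focus=U path=1 depth=1 children=[] left=['L'] right=[] parent=Z
Step 2 (left): focus=L path=0 depth=1 children=['P', 'J'] left=[] right=['U'] parent=Z
Step 3 (up): focus=Z path=root depth=0 children=['L', 'U'] (at root)
Step 4 (down 1): focus=U path=1 depth=1 children=[] left=['L'] right=[] parent=Z
Step 5 (up): focus=Z path=root depth=0 children=['L', 'U'] (at root)
Step 6 (down 1): focus=U path=1 depth=1 children=[] left=['L'] right=[] parent=Z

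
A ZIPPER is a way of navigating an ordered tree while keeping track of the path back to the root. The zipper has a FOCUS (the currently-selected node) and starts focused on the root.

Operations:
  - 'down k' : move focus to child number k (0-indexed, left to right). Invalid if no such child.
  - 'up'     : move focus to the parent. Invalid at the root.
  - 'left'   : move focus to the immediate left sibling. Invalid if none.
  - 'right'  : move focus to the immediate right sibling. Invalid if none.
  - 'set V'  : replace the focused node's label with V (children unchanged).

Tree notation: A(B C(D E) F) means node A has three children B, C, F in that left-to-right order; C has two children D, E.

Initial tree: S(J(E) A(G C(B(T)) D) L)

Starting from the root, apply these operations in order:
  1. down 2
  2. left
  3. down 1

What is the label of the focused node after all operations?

Answer: C

Derivation:
Step 1 (down 2): focus=L path=2 depth=1 children=[] left=['J', 'A'] right=[] parent=S
Step 2 (left): focus=A path=1 depth=1 children=['G', 'C', 'D'] left=['J'] right=['L'] parent=S
Step 3 (down 1): focus=C path=1/1 depth=2 children=['B'] left=['G'] right=['D'] parent=A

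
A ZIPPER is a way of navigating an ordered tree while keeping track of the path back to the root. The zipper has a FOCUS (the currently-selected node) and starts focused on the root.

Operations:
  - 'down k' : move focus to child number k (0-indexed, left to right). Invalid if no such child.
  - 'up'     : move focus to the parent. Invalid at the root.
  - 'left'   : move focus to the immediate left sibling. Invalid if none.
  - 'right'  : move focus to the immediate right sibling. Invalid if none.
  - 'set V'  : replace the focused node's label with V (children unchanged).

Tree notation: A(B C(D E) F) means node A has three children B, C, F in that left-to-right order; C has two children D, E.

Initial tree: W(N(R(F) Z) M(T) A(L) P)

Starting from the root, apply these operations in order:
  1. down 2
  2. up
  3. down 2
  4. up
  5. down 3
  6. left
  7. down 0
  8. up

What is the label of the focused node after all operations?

Step 1 (down 2): focus=A path=2 depth=1 children=['L'] left=['N', 'M'] right=['P'] parent=W
Step 2 (up): focus=W path=root depth=0 children=['N', 'M', 'A', 'P'] (at root)
Step 3 (down 2): focus=A path=2 depth=1 children=['L'] left=['N', 'M'] right=['P'] parent=W
Step 4 (up): focus=W path=root depth=0 children=['N', 'M', 'A', 'P'] (at root)
Step 5 (down 3): focus=P path=3 depth=1 children=[] left=['N', 'M', 'A'] right=[] parent=W
Step 6 (left): focus=A path=2 depth=1 children=['L'] left=['N', 'M'] right=['P'] parent=W
Step 7 (down 0): focus=L path=2/0 depth=2 children=[] left=[] right=[] parent=A
Step 8 (up): focus=A path=2 depth=1 children=['L'] left=['N', 'M'] right=['P'] parent=W

Answer: A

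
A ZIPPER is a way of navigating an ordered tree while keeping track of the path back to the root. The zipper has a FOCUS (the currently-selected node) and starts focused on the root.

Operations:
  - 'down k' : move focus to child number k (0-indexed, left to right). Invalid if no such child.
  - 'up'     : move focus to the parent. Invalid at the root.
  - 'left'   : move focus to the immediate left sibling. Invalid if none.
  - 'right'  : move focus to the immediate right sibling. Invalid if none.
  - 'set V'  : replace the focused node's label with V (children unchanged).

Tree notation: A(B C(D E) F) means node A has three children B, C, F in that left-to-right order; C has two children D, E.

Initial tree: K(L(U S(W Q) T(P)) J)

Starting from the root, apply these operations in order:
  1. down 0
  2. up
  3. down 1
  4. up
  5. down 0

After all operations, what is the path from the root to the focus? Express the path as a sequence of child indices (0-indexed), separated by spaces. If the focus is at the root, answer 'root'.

Answer: 0

Derivation:
Step 1 (down 0): focus=L path=0 depth=1 children=['U', 'S', 'T'] left=[] right=['J'] parent=K
Step 2 (up): focus=K path=root depth=0 children=['L', 'J'] (at root)
Step 3 (down 1): focus=J path=1 depth=1 children=[] left=['L'] right=[] parent=K
Step 4 (up): focus=K path=root depth=0 children=['L', 'J'] (at root)
Step 5 (down 0): focus=L path=0 depth=1 children=['U', 'S', 'T'] left=[] right=['J'] parent=K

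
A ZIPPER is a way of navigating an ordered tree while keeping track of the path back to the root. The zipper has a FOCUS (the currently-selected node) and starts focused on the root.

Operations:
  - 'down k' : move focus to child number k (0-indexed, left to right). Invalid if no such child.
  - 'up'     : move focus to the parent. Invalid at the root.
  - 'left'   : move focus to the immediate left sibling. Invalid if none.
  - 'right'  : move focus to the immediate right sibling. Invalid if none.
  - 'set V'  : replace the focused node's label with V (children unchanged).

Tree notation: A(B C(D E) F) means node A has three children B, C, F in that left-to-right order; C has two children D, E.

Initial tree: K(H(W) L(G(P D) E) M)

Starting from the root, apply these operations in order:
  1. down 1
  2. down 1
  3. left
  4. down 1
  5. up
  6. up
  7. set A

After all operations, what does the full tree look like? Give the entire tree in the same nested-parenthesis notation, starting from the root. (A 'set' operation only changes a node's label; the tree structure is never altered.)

Answer: K(H(W) A(G(P D) E) M)

Derivation:
Step 1 (down 1): focus=L path=1 depth=1 children=['G', 'E'] left=['H'] right=['M'] parent=K
Step 2 (down 1): focus=E path=1/1 depth=2 children=[] left=['G'] right=[] parent=L
Step 3 (left): focus=G path=1/0 depth=2 children=['P', 'D'] left=[] right=['E'] parent=L
Step 4 (down 1): focus=D path=1/0/1 depth=3 children=[] left=['P'] right=[] parent=G
Step 5 (up): focus=G path=1/0 depth=2 children=['P', 'D'] left=[] right=['E'] parent=L
Step 6 (up): focus=L path=1 depth=1 children=['G', 'E'] left=['H'] right=['M'] parent=K
Step 7 (set A): focus=A path=1 depth=1 children=['G', 'E'] left=['H'] right=['M'] parent=K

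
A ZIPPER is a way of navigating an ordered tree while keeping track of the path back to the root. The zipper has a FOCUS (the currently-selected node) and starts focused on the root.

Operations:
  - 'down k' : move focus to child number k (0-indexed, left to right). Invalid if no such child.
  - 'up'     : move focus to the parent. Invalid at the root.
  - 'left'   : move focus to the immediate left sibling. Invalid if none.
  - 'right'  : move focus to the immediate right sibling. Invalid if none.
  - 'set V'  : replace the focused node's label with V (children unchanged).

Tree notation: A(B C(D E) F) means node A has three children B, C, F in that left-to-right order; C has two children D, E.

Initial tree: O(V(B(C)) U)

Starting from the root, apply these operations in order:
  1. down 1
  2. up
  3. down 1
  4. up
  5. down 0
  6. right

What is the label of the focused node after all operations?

Step 1 (down 1): focus=U path=1 depth=1 children=[] left=['V'] right=[] parent=O
Step 2 (up): focus=O path=root depth=0 children=['V', 'U'] (at root)
Step 3 (down 1): focus=U path=1 depth=1 children=[] left=['V'] right=[] parent=O
Step 4 (up): focus=O path=root depth=0 children=['V', 'U'] (at root)
Step 5 (down 0): focus=V path=0 depth=1 children=['B'] left=[] right=['U'] parent=O
Step 6 (right): focus=U path=1 depth=1 children=[] left=['V'] right=[] parent=O

Answer: U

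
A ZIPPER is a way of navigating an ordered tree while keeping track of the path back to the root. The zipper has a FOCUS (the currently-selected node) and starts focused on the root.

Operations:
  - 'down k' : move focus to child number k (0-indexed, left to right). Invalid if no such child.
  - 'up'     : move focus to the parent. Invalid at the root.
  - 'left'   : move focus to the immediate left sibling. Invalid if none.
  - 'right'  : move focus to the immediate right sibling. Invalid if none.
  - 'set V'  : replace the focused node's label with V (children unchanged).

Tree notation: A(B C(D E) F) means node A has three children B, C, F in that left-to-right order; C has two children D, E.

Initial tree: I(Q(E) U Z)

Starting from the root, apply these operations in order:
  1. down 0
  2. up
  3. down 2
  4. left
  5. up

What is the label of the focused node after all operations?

Answer: I

Derivation:
Step 1 (down 0): focus=Q path=0 depth=1 children=['E'] left=[] right=['U', 'Z'] parent=I
Step 2 (up): focus=I path=root depth=0 children=['Q', 'U', 'Z'] (at root)
Step 3 (down 2): focus=Z path=2 depth=1 children=[] left=['Q', 'U'] right=[] parent=I
Step 4 (left): focus=U path=1 depth=1 children=[] left=['Q'] right=['Z'] parent=I
Step 5 (up): focus=I path=root depth=0 children=['Q', 'U', 'Z'] (at root)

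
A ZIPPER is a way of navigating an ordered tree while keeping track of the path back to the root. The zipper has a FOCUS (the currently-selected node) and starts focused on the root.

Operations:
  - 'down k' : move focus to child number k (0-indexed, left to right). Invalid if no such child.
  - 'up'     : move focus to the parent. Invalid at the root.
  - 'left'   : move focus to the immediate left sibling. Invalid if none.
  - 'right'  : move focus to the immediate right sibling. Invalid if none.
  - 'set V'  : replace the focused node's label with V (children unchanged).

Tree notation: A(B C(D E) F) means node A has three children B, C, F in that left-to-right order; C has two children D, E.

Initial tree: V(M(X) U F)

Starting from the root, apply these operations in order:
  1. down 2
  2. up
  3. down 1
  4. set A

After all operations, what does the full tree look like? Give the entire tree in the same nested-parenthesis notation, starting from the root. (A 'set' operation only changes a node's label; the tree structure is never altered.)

Answer: V(M(X) A F)

Derivation:
Step 1 (down 2): focus=F path=2 depth=1 children=[] left=['M', 'U'] right=[] parent=V
Step 2 (up): focus=V path=root depth=0 children=['M', 'U', 'F'] (at root)
Step 3 (down 1): focus=U path=1 depth=1 children=[] left=['M'] right=['F'] parent=V
Step 4 (set A): focus=A path=1 depth=1 children=[] left=['M'] right=['F'] parent=V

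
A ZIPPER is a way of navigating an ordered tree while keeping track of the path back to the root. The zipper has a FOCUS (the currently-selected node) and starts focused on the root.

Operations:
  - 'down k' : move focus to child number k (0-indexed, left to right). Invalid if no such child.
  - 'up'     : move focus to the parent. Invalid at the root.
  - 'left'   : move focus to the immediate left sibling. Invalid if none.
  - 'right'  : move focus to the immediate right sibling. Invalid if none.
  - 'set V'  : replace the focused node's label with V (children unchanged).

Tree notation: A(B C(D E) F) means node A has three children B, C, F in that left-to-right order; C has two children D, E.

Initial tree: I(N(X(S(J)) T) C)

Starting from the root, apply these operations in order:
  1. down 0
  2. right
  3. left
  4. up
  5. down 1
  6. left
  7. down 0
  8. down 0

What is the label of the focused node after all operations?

Answer: S

Derivation:
Step 1 (down 0): focus=N path=0 depth=1 children=['X', 'T'] left=[] right=['C'] parent=I
Step 2 (right): focus=C path=1 depth=1 children=[] left=['N'] right=[] parent=I
Step 3 (left): focus=N path=0 depth=1 children=['X', 'T'] left=[] right=['C'] parent=I
Step 4 (up): focus=I path=root depth=0 children=['N', 'C'] (at root)
Step 5 (down 1): focus=C path=1 depth=1 children=[] left=['N'] right=[] parent=I
Step 6 (left): focus=N path=0 depth=1 children=['X', 'T'] left=[] right=['C'] parent=I
Step 7 (down 0): focus=X path=0/0 depth=2 children=['S'] left=[] right=['T'] parent=N
Step 8 (down 0): focus=S path=0/0/0 depth=3 children=['J'] left=[] right=[] parent=X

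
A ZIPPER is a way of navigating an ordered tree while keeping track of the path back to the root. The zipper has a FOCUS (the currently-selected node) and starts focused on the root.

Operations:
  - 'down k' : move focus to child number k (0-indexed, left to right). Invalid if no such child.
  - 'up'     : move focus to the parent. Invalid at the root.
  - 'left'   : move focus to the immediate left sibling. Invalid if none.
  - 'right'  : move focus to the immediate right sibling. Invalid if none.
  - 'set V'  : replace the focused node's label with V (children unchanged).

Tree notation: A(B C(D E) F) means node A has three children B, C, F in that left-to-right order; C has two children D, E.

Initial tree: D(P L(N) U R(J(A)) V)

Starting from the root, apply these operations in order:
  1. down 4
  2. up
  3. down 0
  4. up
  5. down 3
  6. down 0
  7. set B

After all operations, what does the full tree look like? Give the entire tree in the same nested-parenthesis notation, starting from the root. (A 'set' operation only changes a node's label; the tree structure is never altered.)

Step 1 (down 4): focus=V path=4 depth=1 children=[] left=['P', 'L', 'U', 'R'] right=[] parent=D
Step 2 (up): focus=D path=root depth=0 children=['P', 'L', 'U', 'R', 'V'] (at root)
Step 3 (down 0): focus=P path=0 depth=1 children=[] left=[] right=['L', 'U', 'R', 'V'] parent=D
Step 4 (up): focus=D path=root depth=0 children=['P', 'L', 'U', 'R', 'V'] (at root)
Step 5 (down 3): focus=R path=3 depth=1 children=['J'] left=['P', 'L', 'U'] right=['V'] parent=D
Step 6 (down 0): focus=J path=3/0 depth=2 children=['A'] left=[] right=[] parent=R
Step 7 (set B): focus=B path=3/0 depth=2 children=['A'] left=[] right=[] parent=R

Answer: D(P L(N) U R(B(A)) V)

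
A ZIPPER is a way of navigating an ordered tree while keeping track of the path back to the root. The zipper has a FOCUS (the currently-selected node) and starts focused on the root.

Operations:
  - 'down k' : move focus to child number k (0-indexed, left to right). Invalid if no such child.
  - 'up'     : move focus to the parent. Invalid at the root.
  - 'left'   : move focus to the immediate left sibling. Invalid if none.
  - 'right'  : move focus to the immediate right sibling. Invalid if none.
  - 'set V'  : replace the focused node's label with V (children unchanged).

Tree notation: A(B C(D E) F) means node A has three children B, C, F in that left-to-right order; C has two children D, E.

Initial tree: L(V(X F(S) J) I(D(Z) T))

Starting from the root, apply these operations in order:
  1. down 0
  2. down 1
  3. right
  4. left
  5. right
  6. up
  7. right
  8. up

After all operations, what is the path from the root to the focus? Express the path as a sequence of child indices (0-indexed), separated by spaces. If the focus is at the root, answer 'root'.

Answer: root

Derivation:
Step 1 (down 0): focus=V path=0 depth=1 children=['X', 'F', 'J'] left=[] right=['I'] parent=L
Step 2 (down 1): focus=F path=0/1 depth=2 children=['S'] left=['X'] right=['J'] parent=V
Step 3 (right): focus=J path=0/2 depth=2 children=[] left=['X', 'F'] right=[] parent=V
Step 4 (left): focus=F path=0/1 depth=2 children=['S'] left=['X'] right=['J'] parent=V
Step 5 (right): focus=J path=0/2 depth=2 children=[] left=['X', 'F'] right=[] parent=V
Step 6 (up): focus=V path=0 depth=1 children=['X', 'F', 'J'] left=[] right=['I'] parent=L
Step 7 (right): focus=I path=1 depth=1 children=['D', 'T'] left=['V'] right=[] parent=L
Step 8 (up): focus=L path=root depth=0 children=['V', 'I'] (at root)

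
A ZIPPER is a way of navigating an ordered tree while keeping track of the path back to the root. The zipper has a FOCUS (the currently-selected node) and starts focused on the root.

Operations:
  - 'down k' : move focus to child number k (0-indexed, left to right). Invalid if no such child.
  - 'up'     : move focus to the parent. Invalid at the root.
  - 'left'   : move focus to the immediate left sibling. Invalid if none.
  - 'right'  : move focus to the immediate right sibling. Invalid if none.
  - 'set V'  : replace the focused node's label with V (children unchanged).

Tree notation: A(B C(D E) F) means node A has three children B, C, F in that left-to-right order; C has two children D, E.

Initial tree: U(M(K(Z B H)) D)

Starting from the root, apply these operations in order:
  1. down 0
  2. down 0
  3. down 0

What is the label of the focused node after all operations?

Answer: Z

Derivation:
Step 1 (down 0): focus=M path=0 depth=1 children=['K'] left=[] right=['D'] parent=U
Step 2 (down 0): focus=K path=0/0 depth=2 children=['Z', 'B', 'H'] left=[] right=[] parent=M
Step 3 (down 0): focus=Z path=0/0/0 depth=3 children=[] left=[] right=['B', 'H'] parent=K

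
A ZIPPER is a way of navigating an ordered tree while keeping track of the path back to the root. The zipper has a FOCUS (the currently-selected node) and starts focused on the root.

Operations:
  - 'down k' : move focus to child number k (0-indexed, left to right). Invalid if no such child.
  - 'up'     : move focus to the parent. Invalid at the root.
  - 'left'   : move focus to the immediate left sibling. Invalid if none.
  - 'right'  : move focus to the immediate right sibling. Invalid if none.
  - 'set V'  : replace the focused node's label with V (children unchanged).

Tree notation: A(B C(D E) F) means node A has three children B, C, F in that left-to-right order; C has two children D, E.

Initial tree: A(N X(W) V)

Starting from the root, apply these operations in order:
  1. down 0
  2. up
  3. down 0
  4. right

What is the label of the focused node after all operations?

Answer: X

Derivation:
Step 1 (down 0): focus=N path=0 depth=1 children=[] left=[] right=['X', 'V'] parent=A
Step 2 (up): focus=A path=root depth=0 children=['N', 'X', 'V'] (at root)
Step 3 (down 0): focus=N path=0 depth=1 children=[] left=[] right=['X', 'V'] parent=A
Step 4 (right): focus=X path=1 depth=1 children=['W'] left=['N'] right=['V'] parent=A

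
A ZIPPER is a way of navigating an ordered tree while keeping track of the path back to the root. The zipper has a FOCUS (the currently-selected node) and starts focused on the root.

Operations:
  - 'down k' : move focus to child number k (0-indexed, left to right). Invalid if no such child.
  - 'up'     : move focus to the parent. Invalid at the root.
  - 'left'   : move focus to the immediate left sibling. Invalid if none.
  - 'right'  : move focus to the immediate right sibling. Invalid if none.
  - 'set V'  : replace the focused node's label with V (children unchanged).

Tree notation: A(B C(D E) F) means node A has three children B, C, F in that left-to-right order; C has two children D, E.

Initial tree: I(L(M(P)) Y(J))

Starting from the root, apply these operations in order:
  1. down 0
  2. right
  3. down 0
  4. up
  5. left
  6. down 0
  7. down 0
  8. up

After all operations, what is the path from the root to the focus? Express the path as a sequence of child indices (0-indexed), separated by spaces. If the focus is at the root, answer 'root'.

Step 1 (down 0): focus=L path=0 depth=1 children=['M'] left=[] right=['Y'] parent=I
Step 2 (right): focus=Y path=1 depth=1 children=['J'] left=['L'] right=[] parent=I
Step 3 (down 0): focus=J path=1/0 depth=2 children=[] left=[] right=[] parent=Y
Step 4 (up): focus=Y path=1 depth=1 children=['J'] left=['L'] right=[] parent=I
Step 5 (left): focus=L path=0 depth=1 children=['M'] left=[] right=['Y'] parent=I
Step 6 (down 0): focus=M path=0/0 depth=2 children=['P'] left=[] right=[] parent=L
Step 7 (down 0): focus=P path=0/0/0 depth=3 children=[] left=[] right=[] parent=M
Step 8 (up): focus=M path=0/0 depth=2 children=['P'] left=[] right=[] parent=L

Answer: 0 0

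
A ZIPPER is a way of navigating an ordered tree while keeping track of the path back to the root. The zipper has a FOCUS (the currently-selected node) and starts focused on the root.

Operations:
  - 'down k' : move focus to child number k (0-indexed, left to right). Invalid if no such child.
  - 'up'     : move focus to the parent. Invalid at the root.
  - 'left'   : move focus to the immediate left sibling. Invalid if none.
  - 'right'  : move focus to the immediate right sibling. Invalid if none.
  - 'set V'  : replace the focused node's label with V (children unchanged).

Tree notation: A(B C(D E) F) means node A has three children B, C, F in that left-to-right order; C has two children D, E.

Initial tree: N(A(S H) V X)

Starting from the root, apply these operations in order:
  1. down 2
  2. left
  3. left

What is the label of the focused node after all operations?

Answer: A

Derivation:
Step 1 (down 2): focus=X path=2 depth=1 children=[] left=['A', 'V'] right=[] parent=N
Step 2 (left): focus=V path=1 depth=1 children=[] left=['A'] right=['X'] parent=N
Step 3 (left): focus=A path=0 depth=1 children=['S', 'H'] left=[] right=['V', 'X'] parent=N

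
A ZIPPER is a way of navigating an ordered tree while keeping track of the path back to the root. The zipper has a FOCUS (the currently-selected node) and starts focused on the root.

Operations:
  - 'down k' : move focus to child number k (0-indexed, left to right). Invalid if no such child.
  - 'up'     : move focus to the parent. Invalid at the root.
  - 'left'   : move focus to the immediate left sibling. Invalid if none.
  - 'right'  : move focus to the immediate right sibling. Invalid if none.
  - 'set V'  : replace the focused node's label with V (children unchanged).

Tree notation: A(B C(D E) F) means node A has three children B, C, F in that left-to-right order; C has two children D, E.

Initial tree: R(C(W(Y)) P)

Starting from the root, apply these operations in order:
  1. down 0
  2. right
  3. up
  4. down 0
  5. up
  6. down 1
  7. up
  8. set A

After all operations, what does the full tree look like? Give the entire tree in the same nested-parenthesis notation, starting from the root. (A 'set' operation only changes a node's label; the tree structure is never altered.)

Step 1 (down 0): focus=C path=0 depth=1 children=['W'] left=[] right=['P'] parent=R
Step 2 (right): focus=P path=1 depth=1 children=[] left=['C'] right=[] parent=R
Step 3 (up): focus=R path=root depth=0 children=['C', 'P'] (at root)
Step 4 (down 0): focus=C path=0 depth=1 children=['W'] left=[] right=['P'] parent=R
Step 5 (up): focus=R path=root depth=0 children=['C', 'P'] (at root)
Step 6 (down 1): focus=P path=1 depth=1 children=[] left=['C'] right=[] parent=R
Step 7 (up): focus=R path=root depth=0 children=['C', 'P'] (at root)
Step 8 (set A): focus=A path=root depth=0 children=['C', 'P'] (at root)

Answer: A(C(W(Y)) P)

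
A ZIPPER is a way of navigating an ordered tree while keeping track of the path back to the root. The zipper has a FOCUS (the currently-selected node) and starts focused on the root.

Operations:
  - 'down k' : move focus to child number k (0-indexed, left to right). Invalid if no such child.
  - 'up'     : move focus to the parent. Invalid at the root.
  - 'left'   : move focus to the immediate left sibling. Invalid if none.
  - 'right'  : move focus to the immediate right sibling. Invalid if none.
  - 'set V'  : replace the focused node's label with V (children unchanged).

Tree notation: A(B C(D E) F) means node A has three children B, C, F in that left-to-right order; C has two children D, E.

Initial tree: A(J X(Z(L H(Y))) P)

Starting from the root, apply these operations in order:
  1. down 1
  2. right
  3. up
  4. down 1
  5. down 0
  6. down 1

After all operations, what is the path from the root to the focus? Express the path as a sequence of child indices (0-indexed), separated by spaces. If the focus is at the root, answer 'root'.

Answer: 1 0 1

Derivation:
Step 1 (down 1): focus=X path=1 depth=1 children=['Z'] left=['J'] right=['P'] parent=A
Step 2 (right): focus=P path=2 depth=1 children=[] left=['J', 'X'] right=[] parent=A
Step 3 (up): focus=A path=root depth=0 children=['J', 'X', 'P'] (at root)
Step 4 (down 1): focus=X path=1 depth=1 children=['Z'] left=['J'] right=['P'] parent=A
Step 5 (down 0): focus=Z path=1/0 depth=2 children=['L', 'H'] left=[] right=[] parent=X
Step 6 (down 1): focus=H path=1/0/1 depth=3 children=['Y'] left=['L'] right=[] parent=Z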